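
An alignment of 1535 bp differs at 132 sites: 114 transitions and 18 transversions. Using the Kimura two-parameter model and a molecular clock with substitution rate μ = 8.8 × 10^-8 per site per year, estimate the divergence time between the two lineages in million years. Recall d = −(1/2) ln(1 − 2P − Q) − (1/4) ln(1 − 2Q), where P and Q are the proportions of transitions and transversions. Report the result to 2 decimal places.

P = 114/1535 ≈ 0.074267 and Q = 18/1535 ≈ 0.011726.
Under the Kimura two-parameter model, d = −½ ln(1 − 2P − Q) − ¼ ln(1 − 2Q).
1 − 2P − Q = 0.83974, giving −½ ln(0.83974) = 0.087331.
1 − 2Q = 0.976548, giving −¼ ln(0.976548) = 0.005933.
d = 0.087331 + 0.005933 = 0.093264.
Under a molecular clock d = 2μt, so t = d/(2μ) = 0.093264 / (2 × 8.8 × 10^-8) = 0.53 million years.

0.53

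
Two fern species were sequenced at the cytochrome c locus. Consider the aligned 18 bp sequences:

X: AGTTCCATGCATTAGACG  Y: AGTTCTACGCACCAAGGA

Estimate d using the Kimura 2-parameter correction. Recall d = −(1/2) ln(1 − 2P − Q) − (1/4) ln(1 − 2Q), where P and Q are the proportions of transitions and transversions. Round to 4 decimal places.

Of 18 sites, 7 differences are transitions and 1 are transversions, so P = 7/18 ≈ 0.388889 and Q = 1/18 ≈ 0.055556.
Under the Kimura two-parameter model, d = −½ ln(1 − 2P − Q) − ¼ ln(1 − 2Q).
1 − 2P − Q = 0.166666, giving −½ ln(0.166666) = 0.895882.
1 − 2Q = 0.888888, giving −¼ ln(0.888888) = 0.029446.
d = 0.895882 + 0.029446 = 0.925328.

0.9253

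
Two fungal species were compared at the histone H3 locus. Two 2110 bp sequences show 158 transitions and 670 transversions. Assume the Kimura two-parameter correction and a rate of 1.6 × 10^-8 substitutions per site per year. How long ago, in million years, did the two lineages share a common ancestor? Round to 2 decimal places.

P = 158/2110 ≈ 0.074882 and Q = 670/2110 ≈ 0.317536.
Under the Kimura two-parameter model, d = −½ ln(1 − 2P − Q) − ¼ ln(1 − 2Q).
1 − 2P − Q = 0.5327, giving −½ ln(0.5327) = 0.314898.
1 − 2Q = 0.364928, giving −¼ ln(0.364928) = 0.252014.
d = 0.314898 + 0.252014 = 0.566912.
Under a molecular clock d = 2μt, so t = d/(2μ) = 0.566912 / (2 × 1.6 × 10^-8) = 17.72 million years.

17.72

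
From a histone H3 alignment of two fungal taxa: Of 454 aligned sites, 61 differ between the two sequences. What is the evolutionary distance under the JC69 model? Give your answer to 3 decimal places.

0.148

p = 61/454 ≈ 0.134361.
d = −(3/4) ln(1 − 4p/3) = −0.75 ln(1 − 0.179148) = −0.75 ln(0.820852)
  = −0.75 × (-0.197412) = 0.148059 substitutions/site.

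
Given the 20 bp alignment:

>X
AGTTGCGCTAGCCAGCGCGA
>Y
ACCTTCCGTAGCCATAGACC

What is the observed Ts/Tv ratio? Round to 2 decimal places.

0.11

Transitions are A↔G and C↔T; transversions are all other mismatches.
Transitions: 1. Transversions: 9.
R = 1/9 = 0.111111… ≈ 0.11 (to 2 d.p.).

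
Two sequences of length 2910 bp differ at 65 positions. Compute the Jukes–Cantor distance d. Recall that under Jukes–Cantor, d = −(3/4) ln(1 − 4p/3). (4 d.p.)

0.0227

p = 65/2910 ≈ 0.022337.
d = −(3/4) ln(1 − 4p/3) = −0.75 ln(1 − 0.029783) = −0.75 ln(0.970217)
  = −0.75 × (-0.030236) = 0.022677 substitutions/site.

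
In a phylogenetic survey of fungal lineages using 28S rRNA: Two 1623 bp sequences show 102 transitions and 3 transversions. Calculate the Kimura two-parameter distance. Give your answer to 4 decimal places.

0.0691

P = 102/1623 ≈ 0.062847 and Q = 3/1623 ≈ 0.001848.
Under the Kimura two-parameter model, d = −½ ln(1 − 2P − Q) − ¼ ln(1 − 2Q).
1 − 2P − Q = 0.872458, giving −½ ln(0.872458) = 0.068220.
1 − 2Q = 0.996304, giving −¼ ln(0.996304) = 0.000926.
d = 0.068220 + 0.000926 = 0.069146.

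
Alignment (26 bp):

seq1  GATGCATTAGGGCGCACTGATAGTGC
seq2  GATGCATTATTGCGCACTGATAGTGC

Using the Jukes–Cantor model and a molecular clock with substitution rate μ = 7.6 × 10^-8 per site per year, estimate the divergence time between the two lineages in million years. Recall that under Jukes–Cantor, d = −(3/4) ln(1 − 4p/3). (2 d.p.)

The sequences differ at 2 of 26 sites (10, 11), so p = 2/26 ≈ 0.076923.
d = −(3/4) ln(1 − 4p/3) = −0.75 ln(1 − 0.102564) = −0.75 ln(0.897436)
  = −0.75 × (-0.108213) = 0.081160 substitutions/site.
Under a molecular clock d = 2μt, so t = d/(2μ) = 0.081160 / (2 × 7.6 × 10^-8) = 0.53 million years.

0.53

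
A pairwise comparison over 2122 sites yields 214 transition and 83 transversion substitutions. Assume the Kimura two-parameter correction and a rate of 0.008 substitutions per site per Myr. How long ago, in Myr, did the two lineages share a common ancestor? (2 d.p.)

9.88

P = 214/2122 ≈ 0.100848 and Q = 83/2122 ≈ 0.039114.
Under the Kimura two-parameter model, d = −½ ln(1 − 2P − Q) − ¼ ln(1 − 2Q).
1 − 2P − Q = 0.75919, giving −½ ln(0.75919) = 0.137752.
1 − 2Q = 0.921772, giving −¼ ln(0.921772) = 0.020364.
d = 0.137752 + 0.020364 = 0.158116.
Under a molecular clock d = 2μt, so t = d/(2μ) = 0.158116 / (2 × 0.008) = 9.88 Myr.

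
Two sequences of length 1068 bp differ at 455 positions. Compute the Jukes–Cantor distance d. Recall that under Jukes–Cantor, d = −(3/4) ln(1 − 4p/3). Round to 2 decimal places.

p = 455/1068 ≈ 0.42603.
d = −(3/4) ln(1 − 4p/3) = −0.75 ln(1 − 0.56804) = −0.75 ln(0.43196)
  = −0.75 × (-0.839422) = 0.629567 substitutions/site.

0.63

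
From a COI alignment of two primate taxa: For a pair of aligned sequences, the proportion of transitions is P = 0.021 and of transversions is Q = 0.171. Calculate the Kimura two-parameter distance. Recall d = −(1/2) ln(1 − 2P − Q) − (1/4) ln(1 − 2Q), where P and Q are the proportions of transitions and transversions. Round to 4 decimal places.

Under the Kimura two-parameter model, d = −½ ln(1 − 2P − Q) − ¼ ln(1 − 2Q).
1 − 2P − Q = 0.787, giving −½ ln(0.787) = 0.119764.
1 − 2Q = 0.658, giving −¼ ln(0.658) = 0.104638.
d = 0.119764 + 0.104638 = 0.224402.

0.2244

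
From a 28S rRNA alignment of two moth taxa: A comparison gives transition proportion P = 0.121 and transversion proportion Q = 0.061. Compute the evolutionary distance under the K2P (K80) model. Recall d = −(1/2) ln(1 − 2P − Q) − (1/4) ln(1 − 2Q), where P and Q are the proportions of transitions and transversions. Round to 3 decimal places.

0.213

Under the Kimura two-parameter model, d = −½ ln(1 − 2P − Q) − ¼ ln(1 − 2Q).
1 − 2P − Q = 0.697, giving −½ ln(0.697) = 0.180485.
1 − 2Q = 0.878, giving −¼ ln(0.878) = 0.032527.
d = 0.180485 + 0.032527 = 0.213012.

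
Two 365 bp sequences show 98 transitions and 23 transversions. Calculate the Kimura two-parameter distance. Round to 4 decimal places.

0.4918

P = 98/365 ≈ 0.268493 and Q = 23/365 ≈ 0.063014.
Under the Kimura two-parameter model, d = −½ ln(1 − 2P − Q) − ¼ ln(1 − 2Q).
1 − 2P − Q = 0.4, giving −½ ln(0.4) = 0.458145.
1 − 2Q = 0.873972, giving −¼ ln(0.873972) = 0.033677.
d = 0.458145 + 0.033677 = 0.491822.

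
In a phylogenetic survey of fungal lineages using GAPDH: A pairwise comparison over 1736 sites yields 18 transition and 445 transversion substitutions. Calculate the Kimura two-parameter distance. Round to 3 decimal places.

0.342

P = 18/1736 ≈ 0.010369 and Q = 445/1736 ≈ 0.256336.
Under the Kimura two-parameter model, d = −½ ln(1 − 2P − Q) − ¼ ln(1 − 2Q).
1 − 2P − Q = 0.722926, giving −½ ln(0.722926) = 0.162224.
1 − 2Q = 0.487328, giving −¼ ln(0.487328) = 0.179704.
d = 0.162224 + 0.179704 = 0.341928.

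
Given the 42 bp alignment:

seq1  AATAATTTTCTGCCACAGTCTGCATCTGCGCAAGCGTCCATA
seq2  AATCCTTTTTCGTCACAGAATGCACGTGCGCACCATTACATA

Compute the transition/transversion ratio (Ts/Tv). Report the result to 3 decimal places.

0.400

Transitions are A↔G and C↔T; transversions are all other mismatches.
Transitions: 4. Transversions: 10.
R = 4/10 = 0.400.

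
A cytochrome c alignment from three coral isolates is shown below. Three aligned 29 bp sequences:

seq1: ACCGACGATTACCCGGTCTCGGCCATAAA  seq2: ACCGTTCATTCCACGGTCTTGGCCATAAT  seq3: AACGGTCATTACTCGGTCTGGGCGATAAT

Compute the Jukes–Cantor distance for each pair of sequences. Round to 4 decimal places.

seq1–seq2: 7/29 sites differ → p ≈ 0.241379, d = −0.75 ln(1 − 0.321839) = 0.291278 ≈ 0.2913.
seq1–seq3: 8/29 sites differ → p ≈ 0.275862, d = −0.75 ln(1 − 0.367816) = 0.343931 ≈ 0.3439.
seq2–seq3: 6/29 sites differ → p ≈ 0.206897, d = −0.75 ln(1 − 0.275863) = 0.242081 ≈ 0.2421.

d(seq1,seq2) = 0.2913, d(seq1,seq3) = 0.3439, d(seq2,seq3) = 0.2421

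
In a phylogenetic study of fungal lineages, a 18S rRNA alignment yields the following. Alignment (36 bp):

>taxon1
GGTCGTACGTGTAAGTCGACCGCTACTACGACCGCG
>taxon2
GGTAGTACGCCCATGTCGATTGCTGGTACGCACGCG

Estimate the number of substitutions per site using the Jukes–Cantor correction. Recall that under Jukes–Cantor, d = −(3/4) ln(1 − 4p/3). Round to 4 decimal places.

The sequences differ at 11 of 36 sites, so p = 11/36 ≈ 0.305556.
d = −(3/4) ln(1 − 4p/3) = −0.75 ln(1 − 0.407408) = −0.75 ln(0.592592)
  = −0.75 × (-0.523249) = 0.392437 substitutions/site.

0.3924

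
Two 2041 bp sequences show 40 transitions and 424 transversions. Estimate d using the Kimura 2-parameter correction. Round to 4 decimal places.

0.2760

P = 40/2041 ≈ 0.019598 and Q = 424/2041 ≈ 0.207741.
Under the Kimura two-parameter model, d = −½ ln(1 − 2P − Q) − ¼ ln(1 − 2Q).
1 − 2P − Q = 0.753063, giving −½ ln(0.753063) = 0.141803.
1 − 2Q = 0.584518, giving −¼ ln(0.584518) = 0.134242.
d = 0.141803 + 0.134242 = 0.276045.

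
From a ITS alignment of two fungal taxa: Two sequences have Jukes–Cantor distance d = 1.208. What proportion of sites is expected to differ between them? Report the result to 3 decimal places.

0.600

p = (3/4)(1 − e^(−4d/3)) = 0.75 × (1 − e^(-1.610667)) = 0.75 × (1 − 0.199754) = 0.600185.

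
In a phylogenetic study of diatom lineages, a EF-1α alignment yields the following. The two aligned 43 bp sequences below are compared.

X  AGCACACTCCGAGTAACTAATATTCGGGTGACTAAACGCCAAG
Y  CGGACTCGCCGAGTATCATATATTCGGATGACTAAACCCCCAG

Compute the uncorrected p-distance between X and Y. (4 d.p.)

The sequences differ at 10 of 43 positions (sites 1, 3, 6, 8, 16, 18, 19, 28, 38, 41).
p = 10/43 = 0.232558… ≈ 0.2326 (to 4 d.p.).

0.2326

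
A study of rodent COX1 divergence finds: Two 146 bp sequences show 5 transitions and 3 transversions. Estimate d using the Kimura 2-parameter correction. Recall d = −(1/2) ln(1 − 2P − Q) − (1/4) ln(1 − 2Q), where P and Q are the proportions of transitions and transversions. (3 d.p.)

P = 5/146 ≈ 0.034247 and Q = 3/146 ≈ 0.020548.
Under the Kimura two-parameter model, d = −½ ln(1 − 2P − Q) − ¼ ln(1 − 2Q).
1 − 2P − Q = 0.910958, giving −½ ln(0.910958) = 0.046629.
1 − 2Q = 0.958904, giving −¼ ln(0.958904) = 0.010491.
d = 0.046629 + 0.010491 = 0.057120.

0.057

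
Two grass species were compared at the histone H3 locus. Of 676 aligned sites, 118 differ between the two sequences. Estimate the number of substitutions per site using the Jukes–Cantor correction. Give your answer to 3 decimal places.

0.199

p = 118/676 ≈ 0.174556.
d = −(3/4) ln(1 − 4p/3) = −0.75 ln(1 − 0.232741) = −0.75 ln(0.767259)
  = −0.75 × (-0.264931) = 0.198698 substitutions/site.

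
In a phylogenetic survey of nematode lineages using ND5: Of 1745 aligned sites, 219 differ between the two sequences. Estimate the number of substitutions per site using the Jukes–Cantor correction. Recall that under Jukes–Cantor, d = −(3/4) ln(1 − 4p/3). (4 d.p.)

p = 219/1745 ≈ 0.125501.
d = −(3/4) ln(1 − 4p/3) = −0.75 ln(1 − 0.167335) = −0.75 ln(0.832665)
  = −0.75 × (-0.183124) = 0.137343 substitutions/site.

0.1373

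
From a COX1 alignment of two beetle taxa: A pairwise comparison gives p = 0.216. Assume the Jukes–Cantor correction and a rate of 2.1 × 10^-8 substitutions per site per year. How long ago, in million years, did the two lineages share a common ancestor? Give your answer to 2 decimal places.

6.07

d = −(3/4) ln(1 − 4p/3) = −0.75 ln(1 − 0.288) = −0.75 ln(0.712)
  = −0.75 × (-0.339677) = 0.254758 substitutions/site.
Under a molecular clock d = 2μt, so t = d/(2μ) = 0.254758 / (2 × 2.1 × 10^-8) = 6.07 million years.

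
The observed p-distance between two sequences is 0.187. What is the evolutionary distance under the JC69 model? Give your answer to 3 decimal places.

0.215

d = −(3/4) ln(1 − 4p/3) = −0.75 ln(1 − 0.249333) = −0.75 ln(0.750667)
  = −0.75 × (-0.286793) = 0.215095 substitutions/site.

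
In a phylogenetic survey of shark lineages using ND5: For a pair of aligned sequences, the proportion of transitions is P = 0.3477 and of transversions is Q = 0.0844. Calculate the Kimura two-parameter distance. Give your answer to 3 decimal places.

0.803

Under the Kimura two-parameter model, d = −½ ln(1 − 2P − Q) − ¼ ln(1 − 2Q).
1 − 2P − Q = 0.2202, giving −½ ln(0.2202) = 0.756610.
1 − 2Q = 0.8312, giving −¼ ln(0.8312) = 0.046221.
d = 0.756610 + 0.046221 = 0.802831.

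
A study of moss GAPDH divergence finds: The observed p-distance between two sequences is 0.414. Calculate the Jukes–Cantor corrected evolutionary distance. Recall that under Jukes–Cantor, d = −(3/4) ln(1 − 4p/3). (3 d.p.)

0.602

d = −(3/4) ln(1 − 4p/3) = −0.75 ln(1 − 0.552) = −0.75 ln(0.448)
  = −0.75 × (-0.802962) = 0.602222 substitutions/site.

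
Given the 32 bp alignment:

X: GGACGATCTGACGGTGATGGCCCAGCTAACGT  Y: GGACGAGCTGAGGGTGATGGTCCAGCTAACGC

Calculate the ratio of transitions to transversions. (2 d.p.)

1.00

Transitions are A↔G and C↔T; transversions are all other mismatches.
Transitions: 2. Transversions: 2.
R = 2/2 = 1.00.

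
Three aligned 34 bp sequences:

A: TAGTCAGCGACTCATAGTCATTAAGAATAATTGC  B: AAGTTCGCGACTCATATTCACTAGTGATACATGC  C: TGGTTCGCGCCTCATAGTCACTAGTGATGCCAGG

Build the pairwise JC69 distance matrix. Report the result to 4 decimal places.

d(A,B) = 0.3734, d(A,C) = 0.5347, d(B,C) = 0.2824

A–B: 10/34 sites differ → p ≈ 0.294118, d = −0.75 ln(1 − 0.392157) = 0.373379 ≈ 0.3734.
A–C: 13/34 sites differ → p ≈ 0.382353, d = −0.75 ln(1 − 0.509804) = 0.534712 ≈ 0.5347.
B–C: 8/34 sites differ → p ≈ 0.235294, d = −0.75 ln(1 − 0.313725) = 0.282358 ≈ 0.2824.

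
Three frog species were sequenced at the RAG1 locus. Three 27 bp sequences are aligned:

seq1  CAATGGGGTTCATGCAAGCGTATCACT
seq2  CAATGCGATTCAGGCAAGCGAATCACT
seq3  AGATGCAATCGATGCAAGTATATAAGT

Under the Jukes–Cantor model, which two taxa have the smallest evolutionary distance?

seq1 and seq2

seq1–seq2: 4/27 differ, p = 0.148, d = 0.165.
seq1–seq3: 11/27 differ, p = 0.407, d = 0.588.
seq2–seq3: 11/27 differ, p = 0.407, d = 0.588.
The smallest distance is between seq1 and seq2.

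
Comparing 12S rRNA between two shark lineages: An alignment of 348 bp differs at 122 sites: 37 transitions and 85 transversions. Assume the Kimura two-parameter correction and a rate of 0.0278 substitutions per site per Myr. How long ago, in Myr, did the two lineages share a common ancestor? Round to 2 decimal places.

8.50

P = 37/348 ≈ 0.106322 and Q = 85/348 ≈ 0.244253.
Under the Kimura two-parameter model, d = −½ ln(1 − 2P − Q) − ¼ ln(1 − 2Q).
1 − 2P − Q = 0.543103, giving −½ ln(0.543103) = 0.305228.
1 − 2Q = 0.511494, giving −¼ ln(0.511494) = 0.167605.
d = 0.305228 + 0.167605 = 0.472833.
Under a molecular clock d = 2μt, so t = d/(2μ) = 0.472833 / (2 × 0.0278) = 8.50 Myr.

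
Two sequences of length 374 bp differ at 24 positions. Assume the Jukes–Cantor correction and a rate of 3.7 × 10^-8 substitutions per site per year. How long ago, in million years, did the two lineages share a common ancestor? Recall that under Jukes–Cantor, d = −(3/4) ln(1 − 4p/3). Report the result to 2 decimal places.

0.91

p = 24/374 ≈ 0.064171.
d = −(3/4) ln(1 − 4p/3) = −0.75 ln(1 − 0.085561) = −0.75 ln(0.914439)
  = −0.75 × (-0.089445) = 0.067084 substitutions/site.
Under a molecular clock d = 2μt, so t = d/(2μ) = 0.067084 / (2 × 3.7 × 10^-8) = 0.91 million years.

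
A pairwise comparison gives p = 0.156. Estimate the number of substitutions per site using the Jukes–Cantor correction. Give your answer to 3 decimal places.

d = −(3/4) ln(1 − 4p/3) = −0.75 ln(1 − 0.208) = −0.75 ln(0.792)
  = −0.75 × (-0.233194) = 0.174896 substitutions/site.

0.175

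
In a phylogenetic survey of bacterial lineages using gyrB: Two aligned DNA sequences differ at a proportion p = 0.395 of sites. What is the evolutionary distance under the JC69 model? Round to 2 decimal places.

0.56

d = −(3/4) ln(1 − 4p/3) = −0.75 ln(1 − 0.526667) = −0.75 ln(0.473333)
  = −0.75 × (-0.747956) = 0.560967 substitutions/site.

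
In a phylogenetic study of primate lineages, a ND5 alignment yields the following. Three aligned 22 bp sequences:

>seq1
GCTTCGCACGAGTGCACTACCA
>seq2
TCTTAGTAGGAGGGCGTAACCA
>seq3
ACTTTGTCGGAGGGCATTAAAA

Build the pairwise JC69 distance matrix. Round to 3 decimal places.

d(seq1,seq2) = 0.497, d(seq1,seq3) = 0.591, d(seq2,seq3) = 0.414

seq1–seq2: 8/22 sites differ → p ≈ 0.363636, d = −0.75 ln(1 − 0.484848) = 0.497470 ≈ 0.497.
seq1–seq3: 9/22 sites differ → p ≈ 0.409091, d = −0.75 ln(1 − 0.545455) = 0.591344 ≈ 0.591.
seq2–seq3: 7/22 sites differ → p ≈ 0.318182, d = −0.75 ln(1 − 0.424243) = 0.414052 ≈ 0.414.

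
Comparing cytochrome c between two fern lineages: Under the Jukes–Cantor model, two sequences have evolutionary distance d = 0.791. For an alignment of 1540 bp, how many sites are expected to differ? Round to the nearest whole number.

Invert JC69: p = (3/4)(1 − e^(−4d/3)) = 0.75 × (1 − e^(-1.054667)) = 0.75 × (1 − 0.348308) = 0.488769.
Expected differing sites = pL ≈ 0.488769 × 1540 = 752.70426 ≈ 753.

753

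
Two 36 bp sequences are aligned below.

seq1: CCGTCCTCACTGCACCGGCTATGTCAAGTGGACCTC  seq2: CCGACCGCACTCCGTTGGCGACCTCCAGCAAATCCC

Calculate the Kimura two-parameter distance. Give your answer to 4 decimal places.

Of 36 sites, 9 differences are transitions and 6 are transversions, so P = 9/36 = 0.25 and Q = 6/36 ≈ 0.166667.
Under the Kimura two-parameter model, d = −½ ln(1 − 2P − Q) − ¼ ln(1 − 2Q).
1 − 2P − Q = 0.333333, giving −½ ln(0.333333) = 0.549307.
1 − 2Q = 0.666666, giving −¼ ln(0.666666) = 0.101367.
d = 0.549307 + 0.101367 = 0.650674.

0.6507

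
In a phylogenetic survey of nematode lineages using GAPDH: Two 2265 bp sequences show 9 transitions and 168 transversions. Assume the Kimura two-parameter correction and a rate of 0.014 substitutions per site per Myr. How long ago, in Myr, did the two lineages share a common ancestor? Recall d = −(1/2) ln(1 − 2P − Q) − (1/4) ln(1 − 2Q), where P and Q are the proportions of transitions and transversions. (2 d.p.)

2.96

P = 9/2265 ≈ 0.003974 and Q = 168/2265 ≈ 0.074172.
Under the Kimura two-parameter model, d = −½ ln(1 − 2P − Q) − ¼ ln(1 − 2Q).
1 − 2P − Q = 0.91788, giving −½ ln(0.91788) = 0.042844.
1 − 2Q = 0.851656, giving −¼ ln(0.851656) = 0.040143.
d = 0.042844 + 0.040143 = 0.082987.
Under a molecular clock d = 2μt, so t = d/(2μ) = 0.082987 / (2 × 0.014) = 2.96 Myr.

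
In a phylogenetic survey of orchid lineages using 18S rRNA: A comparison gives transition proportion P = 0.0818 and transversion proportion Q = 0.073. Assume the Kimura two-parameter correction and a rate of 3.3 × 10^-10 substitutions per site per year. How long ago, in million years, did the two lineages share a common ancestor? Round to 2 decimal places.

Under the Kimura two-parameter model, d = −½ ln(1 − 2P − Q) − ¼ ln(1 − 2Q).
1 − 2P − Q = 0.7634, giving −½ ln(0.7634) = 0.134987.
1 − 2Q = 0.854, giving −¼ ln(0.854) = 0.039456.
d = 0.134987 + 0.039456 = 0.174443.
Under a molecular clock d = 2μt, so t = d/(2μ) = 0.174443 / (2 × 3.3 × 10^-10) = 264.31 million years.

264.31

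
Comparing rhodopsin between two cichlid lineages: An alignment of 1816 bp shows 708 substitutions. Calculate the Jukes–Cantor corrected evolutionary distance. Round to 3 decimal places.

p = 708/1816 ≈ 0.389868.
d = −(3/4) ln(1 − 4p/3) = −0.75 ln(1 − 0.519824) = −0.75 ln(0.480176)
  = −0.75 × (-0.733603) = 0.550202 substitutions/site.

0.550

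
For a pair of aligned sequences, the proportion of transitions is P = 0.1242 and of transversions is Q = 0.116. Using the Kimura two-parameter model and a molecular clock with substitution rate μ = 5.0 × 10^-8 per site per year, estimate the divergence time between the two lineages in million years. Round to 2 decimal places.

2.93

Under the Kimura two-parameter model, d = −½ ln(1 − 2P − Q) − ¼ ln(1 − 2Q).
1 − 2P − Q = 0.6356, giving −½ ln(0.6356) = 0.226593.
1 − 2Q = 0.768, giving −¼ ln(0.768) = 0.065991.
d = 0.226593 + 0.065991 = 0.292584.
Under a molecular clock d = 2μt, so t = d/(2μ) = 0.292584 / (2 × 5.0 × 10^-8) = 2.93 million years.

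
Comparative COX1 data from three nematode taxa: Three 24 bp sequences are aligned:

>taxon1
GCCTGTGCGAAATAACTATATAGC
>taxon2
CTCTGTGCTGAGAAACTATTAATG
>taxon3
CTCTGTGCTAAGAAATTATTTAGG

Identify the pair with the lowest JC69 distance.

taxon1–taxon2: 10/24 differ, p = 0.417, d = 0.608.
taxon1–taxon3: 8/24 differ, p = 0.333, d = 0.441.
taxon2–taxon3: 4/24 differ, p = 0.167, d = 0.188.
The smallest distance is between taxon2 and taxon3.

taxon2 and taxon3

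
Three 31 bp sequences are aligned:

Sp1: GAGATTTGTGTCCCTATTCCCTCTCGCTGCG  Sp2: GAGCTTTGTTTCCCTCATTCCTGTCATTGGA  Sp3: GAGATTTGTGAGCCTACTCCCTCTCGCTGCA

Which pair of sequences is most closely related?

Sp1–Sp2: 10/31 differ, p = 0.323, d = 0.422.
Sp1–Sp3: 4/31 differ, p = 0.129, d = 0.142.
Sp2–Sp3: 11/31 differ, p = 0.355, d = 0.481.
The smallest distance is between Sp1 and Sp3.

Sp1 and Sp3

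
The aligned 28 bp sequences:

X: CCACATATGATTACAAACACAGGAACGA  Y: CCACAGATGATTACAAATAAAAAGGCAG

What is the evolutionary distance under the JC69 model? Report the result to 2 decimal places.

The sequences differ at 9 of 28 sites (6, 18, 20, 22, 23, 24, 25, 27, 28), so p = 9/28 ≈ 0.321429.
d = −(3/4) ln(1 − 4p/3) = −0.75 ln(1 − 0.428572) = −0.75 ln(0.571428)
  = −0.75 × (-0.559617) = 0.419713 substitutions/site.

0.42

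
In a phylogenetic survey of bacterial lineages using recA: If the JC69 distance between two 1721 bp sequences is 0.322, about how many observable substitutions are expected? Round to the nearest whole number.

Invert JC69: p = (3/4)(1 − e^(−4d/3)) = 0.75 × (1 − e^(-0.429333)) = 0.75 × (1 − 0.650943) = 0.261793.
Expected differing sites = pL ≈ 0.261793 × 1721 = 450.545753 ≈ 451.

451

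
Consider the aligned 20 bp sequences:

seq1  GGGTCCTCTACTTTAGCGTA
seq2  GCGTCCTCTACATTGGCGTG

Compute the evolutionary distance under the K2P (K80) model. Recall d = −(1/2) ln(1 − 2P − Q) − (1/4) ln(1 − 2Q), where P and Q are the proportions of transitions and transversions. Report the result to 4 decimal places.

Of 20 sites, 2 differences are transitions and 2 are transversions, so P = 2/20 = 0.1 and Q = 2/20 = 0.1.
Under the Kimura two-parameter model, d = −½ ln(1 − 2P − Q) − ¼ ln(1 − 2Q).
1 − 2P − Q = 0.7, giving −½ ln(0.7) = 0.178337.
1 − 2Q = 0.8, giving −¼ ln(0.8) = 0.055786.
d = 0.178337 + 0.055786 = 0.234123.

0.2341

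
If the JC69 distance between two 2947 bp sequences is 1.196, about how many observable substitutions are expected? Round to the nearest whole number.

1762

Invert JC69: p = (3/4)(1 − e^(−4d/3)) = 0.75 × (1 − e^(-1.594667)) = 0.75 × (1 − 0.202976) = 0.597768.
Expected differing sites = pL ≈ 0.597768 × 2947 = 1761.622296 ≈ 1762.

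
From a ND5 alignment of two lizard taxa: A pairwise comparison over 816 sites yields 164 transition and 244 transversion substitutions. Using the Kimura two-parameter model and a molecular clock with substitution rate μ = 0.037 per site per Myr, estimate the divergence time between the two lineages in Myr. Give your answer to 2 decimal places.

11.24

P = 164/816 ≈ 0.20098 and Q = 244/816 ≈ 0.29902.
Under the Kimura two-parameter model, d = −½ ln(1 − 2P − Q) − ¼ ln(1 − 2Q).
1 − 2P − Q = 0.29902, giving −½ ln(0.29902) = 0.603622.
1 − 2Q = 0.40196, giving −¼ ln(0.40196) = 0.227851.
d = 0.603622 + 0.227851 = 0.831473.
Under a molecular clock d = 2μt, so t = d/(2μ) = 0.831473 / (2 × 0.037) = 11.24 Myr.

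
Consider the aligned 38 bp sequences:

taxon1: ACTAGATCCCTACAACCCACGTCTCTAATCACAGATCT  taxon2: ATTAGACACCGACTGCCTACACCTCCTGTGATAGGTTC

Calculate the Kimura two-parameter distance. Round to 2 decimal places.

0.80

Of 38 sites, 12 differences are transitions and 5 are transversions, so P = 12/38 ≈ 0.315789 and Q = 5/38 ≈ 0.131579.
Under the Kimura two-parameter model, d = −½ ln(1 − 2P − Q) − ¼ ln(1 − 2Q).
1 − 2P − Q = 0.236843, giving −½ ln(0.236843) = 0.720179.
1 − 2Q = 0.736842, giving −¼ ln(0.736842) = 0.076345.
d = 0.720179 + 0.076345 = 0.796524.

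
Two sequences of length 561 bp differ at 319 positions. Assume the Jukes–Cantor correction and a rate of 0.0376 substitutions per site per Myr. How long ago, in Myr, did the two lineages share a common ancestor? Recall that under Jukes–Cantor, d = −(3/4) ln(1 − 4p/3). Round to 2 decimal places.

14.16

p = 319/561 ≈ 0.568627.
d = −(3/4) ln(1 − 4p/3) = −0.75 ln(1 − 0.758169) = −0.75 ln(0.241831)
  = −0.75 × (-1.419516) = 1.064637 substitutions/site.
Under a molecular clock d = 2μt, so t = d/(2μ) = 1.064637 / (2 × 0.0376) = 14.16 Myr.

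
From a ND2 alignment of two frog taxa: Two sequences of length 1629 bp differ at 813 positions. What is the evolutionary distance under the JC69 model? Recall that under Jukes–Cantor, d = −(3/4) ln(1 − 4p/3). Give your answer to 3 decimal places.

0.821

p = 813/1629 ≈ 0.499079.
d = −(3/4) ln(1 − 4p/3) = −0.75 ln(1 − 0.665439) = −0.75 ln(0.334561)
  = −0.75 × (-1.094936) = 0.821202 substitutions/site.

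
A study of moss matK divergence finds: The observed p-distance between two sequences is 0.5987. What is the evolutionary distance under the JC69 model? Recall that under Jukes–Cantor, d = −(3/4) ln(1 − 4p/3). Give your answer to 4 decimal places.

d = −(3/4) ln(1 − 4p/3) = −0.75 ln(1 − 0.798267) = −0.75 ln(0.201733)
  = −0.75 × (-1.600810) = 1.200608 substitutions/site.

1.2006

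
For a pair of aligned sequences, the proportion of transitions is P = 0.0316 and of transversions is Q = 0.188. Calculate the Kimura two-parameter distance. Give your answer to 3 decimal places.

0.263

Under the Kimura two-parameter model, d = −½ ln(1 − 2P − Q) − ¼ ln(1 − 2Q).
1 − 2P − Q = 0.7488, giving −½ ln(0.7488) = 0.144642.
1 − 2Q = 0.624, giving −¼ ln(0.624) = 0.117901.
d = 0.144642 + 0.117901 = 0.262543.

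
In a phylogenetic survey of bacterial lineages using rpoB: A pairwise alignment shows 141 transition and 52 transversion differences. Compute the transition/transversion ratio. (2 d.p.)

2.71

R = 141/52 = 2.711538… ≈ 2.71 (to 2 d.p.).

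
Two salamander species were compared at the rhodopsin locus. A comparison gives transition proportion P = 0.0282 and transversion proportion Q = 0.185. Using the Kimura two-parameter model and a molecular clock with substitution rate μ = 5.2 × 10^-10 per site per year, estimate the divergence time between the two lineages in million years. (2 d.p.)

Under the Kimura two-parameter model, d = −½ ln(1 − 2P − Q) − ¼ ln(1 − 2Q).
1 − 2P − Q = 0.7586, giving −½ ln(0.7586) = 0.138140.
1 − 2Q = 0.63, giving −¼ ln(0.63) = 0.115509.
d = 0.138140 + 0.115509 = 0.253649.
Under a molecular clock d = 2μt, so t = d/(2μ) = 0.253649 / (2 × 5.2 × 10^-10) = 243.89 million years.

243.89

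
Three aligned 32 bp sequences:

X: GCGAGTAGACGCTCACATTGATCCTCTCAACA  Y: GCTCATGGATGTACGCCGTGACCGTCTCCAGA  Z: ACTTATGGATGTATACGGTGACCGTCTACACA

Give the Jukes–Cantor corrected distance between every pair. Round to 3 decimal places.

X–Y: 14/32 sites differ → p = 0.4375, d = −0.75 ln(1 − 0.583333) = 0.656601 ≈ 0.657.
X–Z: 15/32 sites differ → p = 0.46875, d = −0.75 ln(1 − 0.625) = 0.735622 ≈ 0.736.
Y–Z: 7/32 sites differ → p = 0.21875, d = −0.75 ln(1 − 0.291667) = 0.258631 ≈ 0.259.

d(X,Y) = 0.657, d(X,Z) = 0.736, d(Y,Z) = 0.259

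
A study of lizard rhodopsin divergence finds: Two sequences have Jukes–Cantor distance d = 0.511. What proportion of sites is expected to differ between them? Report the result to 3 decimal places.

0.371

p = (3/4)(1 − e^(−4d/3)) = 0.75 × (1 − e^(-0.681333)) = 0.75 × (1 − 0.505942) = 0.370544.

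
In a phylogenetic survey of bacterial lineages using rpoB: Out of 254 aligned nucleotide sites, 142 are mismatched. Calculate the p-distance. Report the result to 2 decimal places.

0.56

p = 142/254 = 0.559055… ≈ 0.56 (to 2 d.p.).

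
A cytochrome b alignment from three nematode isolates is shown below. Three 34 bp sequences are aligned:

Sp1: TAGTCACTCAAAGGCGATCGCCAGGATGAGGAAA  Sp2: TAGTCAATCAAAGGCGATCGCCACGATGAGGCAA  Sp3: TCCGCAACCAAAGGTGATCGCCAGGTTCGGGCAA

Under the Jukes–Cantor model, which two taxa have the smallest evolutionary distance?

Sp1–Sp2: 3/34 differ, p = 0.088, d = 0.094.
Sp1–Sp3: 10/34 differ, p = 0.294, d = 0.373.
Sp2–Sp3: 9/34 differ, p = 0.265, d = 0.326.
The smallest distance is between Sp1 and Sp2.

Sp1 and Sp2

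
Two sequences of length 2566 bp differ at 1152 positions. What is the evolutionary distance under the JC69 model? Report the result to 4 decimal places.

0.6846

p = 1152/2566 ≈ 0.448948.
d = −(3/4) ln(1 − 4p/3) = −0.75 ln(1 − 0.598597) = −0.75 ln(0.401403)
  = −0.75 × (-0.912789) = 0.684592 substitutions/site.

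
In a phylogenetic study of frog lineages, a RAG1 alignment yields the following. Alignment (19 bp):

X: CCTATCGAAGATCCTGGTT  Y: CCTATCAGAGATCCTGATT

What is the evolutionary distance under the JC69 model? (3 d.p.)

0.177

The sequences differ at 3 of 19 sites (7, 8, 17), so p = 3/19 ≈ 0.157895.
d = −(3/4) ln(1 − 4p/3) = −0.75 ln(1 − 0.210527) = −0.75 ln(0.789473)
  = −0.75 × (-0.236390) = 0.177293 substitutions/site.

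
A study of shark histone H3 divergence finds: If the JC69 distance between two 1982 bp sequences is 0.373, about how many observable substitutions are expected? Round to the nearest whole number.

582

Invert JC69: p = (3/4)(1 − e^(−4d/3)) = 0.75 × (1 − e^(-0.497333)) = 0.75 × (1 − 0.608150) = 0.293888.
Expected differing sites = pL ≈ 0.293888 × 1982 = 582.486016 ≈ 582.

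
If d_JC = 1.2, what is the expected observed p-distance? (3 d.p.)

p = (3/4)(1 − e^(−4d/3)) = 0.75 × (1 − e^(-1.6)) = 0.75 × (1 − 0.201897) = 0.598577.

0.599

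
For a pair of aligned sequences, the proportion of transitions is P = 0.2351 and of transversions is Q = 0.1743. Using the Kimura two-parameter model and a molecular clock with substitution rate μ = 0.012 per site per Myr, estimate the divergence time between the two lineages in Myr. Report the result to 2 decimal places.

Under the Kimura two-parameter model, d = −½ ln(1 − 2P − Q) − ¼ ln(1 − 2Q).
1 − 2P − Q = 0.3555, giving −½ ln(0.3555) = 0.517115.
1 − 2Q = 0.6514, giving −¼ ln(0.6514) = 0.107158.
d = 0.517115 + 0.107158 = 0.624273.
Under a molecular clock d = 2μt, so t = d/(2μ) = 0.624273 / (2 × 0.012) = 26.01 Myr.

26.01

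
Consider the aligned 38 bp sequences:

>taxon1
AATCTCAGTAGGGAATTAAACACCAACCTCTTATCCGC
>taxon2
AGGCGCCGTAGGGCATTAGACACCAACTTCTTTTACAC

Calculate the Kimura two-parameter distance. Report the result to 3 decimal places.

Of 38 sites, 4 differences are transitions and 6 are transversions, so P = 4/38 ≈ 0.105263 and Q = 6/38 ≈ 0.157895.
Under the Kimura two-parameter model, d = −½ ln(1 − 2P − Q) − ¼ ln(1 − 2Q).
1 − 2P − Q = 0.631579, giving −½ ln(0.631579) = 0.229766.
1 − 2Q = 0.68421, giving −¼ ln(0.68421) = 0.094873.
d = 0.229766 + 0.094873 = 0.324639.

0.325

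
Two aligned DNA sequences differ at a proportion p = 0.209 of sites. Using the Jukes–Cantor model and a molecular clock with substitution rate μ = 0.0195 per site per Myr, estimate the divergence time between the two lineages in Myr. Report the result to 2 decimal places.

6.28

d = −(3/4) ln(1 − 4p/3) = −0.75 ln(1 − 0.278667) = −0.75 ln(0.721333)
  = −0.75 × (-0.326654) = 0.244991 substitutions/site.
Under a molecular clock d = 2μt, so t = d/(2μ) = 0.244991 / (2 × 0.0195) = 6.28 Myr.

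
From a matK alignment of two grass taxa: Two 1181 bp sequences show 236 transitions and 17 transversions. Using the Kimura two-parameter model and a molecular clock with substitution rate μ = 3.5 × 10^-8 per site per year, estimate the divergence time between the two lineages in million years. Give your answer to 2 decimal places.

3.92

P = 236/1181 ≈ 0.199831 and Q = 17/1181 ≈ 0.014395.
Under the Kimura two-parameter model, d = −½ ln(1 − 2P − Q) − ¼ ln(1 − 2Q).
1 − 2P − Q = 0.585943, giving −½ ln(0.585943) = 0.267266.
1 − 2Q = 0.97121, giving −¼ ln(0.97121) = 0.007303.
d = 0.267266 + 0.007303 = 0.274569.
Under a molecular clock d = 2μt, so t = d/(2μ) = 0.274569 / (2 × 3.5 × 10^-8) = 3.92 million years.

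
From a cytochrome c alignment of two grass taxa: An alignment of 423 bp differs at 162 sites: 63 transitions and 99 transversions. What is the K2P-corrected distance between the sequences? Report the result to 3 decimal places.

P = 63/423 ≈ 0.148936 and Q = 99/423 ≈ 0.234043.
Under the Kimura two-parameter model, d = −½ ln(1 − 2P − Q) − ¼ ln(1 − 2Q).
1 − 2P − Q = 0.468085, giving −½ ln(0.468085) = 0.379553.
1 − 2Q = 0.531914, giving −¼ ln(0.531914) = 0.157818.
d = 0.379553 + 0.157818 = 0.537371.

0.537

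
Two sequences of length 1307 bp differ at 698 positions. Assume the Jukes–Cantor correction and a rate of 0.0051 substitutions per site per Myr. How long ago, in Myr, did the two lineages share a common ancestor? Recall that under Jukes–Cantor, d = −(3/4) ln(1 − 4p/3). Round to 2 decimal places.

p = 698/1307 ≈ 0.534047.
d = −(3/4) ln(1 − 4p/3) = −0.75 ln(1 − 0.712063) = −0.75 ln(0.287937)
  = −0.75 × (-1.245014) = 0.933761 substitutions/site.
Under a molecular clock d = 2μt, so t = d/(2μ) = 0.933761 / (2 × 0.0051) = 91.55 Myr.

91.55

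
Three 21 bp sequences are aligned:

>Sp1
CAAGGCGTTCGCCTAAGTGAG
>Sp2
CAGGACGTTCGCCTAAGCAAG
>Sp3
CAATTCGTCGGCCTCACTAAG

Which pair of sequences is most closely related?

Sp1–Sp2: 4/21 differ, p = 0.190, d = 0.220.
Sp1–Sp3: 7/21 differ, p = 0.333, d = 0.441.
Sp2–Sp3: 8/21 differ, p = 0.381, d = 0.532.
The smallest distance is between Sp1 and Sp2.

Sp1 and Sp2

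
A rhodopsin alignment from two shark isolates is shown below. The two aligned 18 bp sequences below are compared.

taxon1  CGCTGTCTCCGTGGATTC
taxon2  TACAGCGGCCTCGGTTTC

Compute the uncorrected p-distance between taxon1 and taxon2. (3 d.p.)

The sequences differ at 9 of 18 positions (sites 1, 2, 4, 6, 7, 8, 11, 12, 15).
p = 9/18 = 0.500.

0.500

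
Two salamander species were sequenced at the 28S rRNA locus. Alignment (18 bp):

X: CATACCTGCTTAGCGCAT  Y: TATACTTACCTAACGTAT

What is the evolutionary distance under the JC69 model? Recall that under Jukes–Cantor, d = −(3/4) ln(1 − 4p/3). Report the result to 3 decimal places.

0.441

The sequences differ at 6 of 18 sites (1, 6, 8, 10, 13, 16), so p = 6/18 ≈ 0.333333.
d = −(3/4) ln(1 − 4p/3) = −0.75 ln(1 − 0.444444) = −0.75 ln(0.555556)
  = −0.75 × (-0.587786) = 0.440840 substitutions/site.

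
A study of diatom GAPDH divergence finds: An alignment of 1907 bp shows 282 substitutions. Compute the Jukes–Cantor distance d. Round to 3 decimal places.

p = 282/1907 ≈ 0.147876.
d = −(3/4) ln(1 − 4p/3) = −0.75 ln(1 − 0.197168) = −0.75 ln(0.802832)
  = −0.75 × (-0.219610) = 0.164708 substitutions/site.

0.165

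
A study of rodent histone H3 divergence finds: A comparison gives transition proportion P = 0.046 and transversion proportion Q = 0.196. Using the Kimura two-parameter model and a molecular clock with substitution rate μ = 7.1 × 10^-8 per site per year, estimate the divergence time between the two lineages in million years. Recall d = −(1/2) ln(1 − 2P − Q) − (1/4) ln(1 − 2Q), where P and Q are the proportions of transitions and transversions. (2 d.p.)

2.07

Under the Kimura two-parameter model, d = −½ ln(1 − 2P − Q) − ¼ ln(1 − 2Q).
1 − 2P − Q = 0.712, giving −½ ln(0.712) = 0.169839.
1 − 2Q = 0.608, giving −¼ ln(0.608) = 0.124395.
d = 0.169839 + 0.124395 = 0.294234.
Under a molecular clock d = 2μt, so t = d/(2μ) = 0.294234 / (2 × 7.1 × 10^-8) = 2.07 million years.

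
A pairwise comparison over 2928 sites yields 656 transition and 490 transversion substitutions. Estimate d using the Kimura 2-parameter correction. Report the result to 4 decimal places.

0.5797

P = 656/2928 ≈ 0.224044 and Q = 490/2928 ≈ 0.16735.
Under the Kimura two-parameter model, d = −½ ln(1 − 2P − Q) − ¼ ln(1 − 2Q).
1 − 2P − Q = 0.384562, giving −½ ln(0.384562) = 0.477825.
1 − 2Q = 0.6653, giving −¼ ln(0.6653) = 0.101879.
d = 0.477825 + 0.101879 = 0.579704.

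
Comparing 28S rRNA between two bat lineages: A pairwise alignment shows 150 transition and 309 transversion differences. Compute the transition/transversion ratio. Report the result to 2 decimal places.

0.49

R = 150/309 = 0.485436… ≈ 0.49 (to 2 d.p.).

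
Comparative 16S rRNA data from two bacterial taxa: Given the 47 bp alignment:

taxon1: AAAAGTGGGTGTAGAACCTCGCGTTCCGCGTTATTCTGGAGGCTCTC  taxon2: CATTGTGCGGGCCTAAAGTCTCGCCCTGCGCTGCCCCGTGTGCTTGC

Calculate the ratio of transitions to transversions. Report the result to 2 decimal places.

Transitions are A↔G and C↔T; transversions are all other mismatches.
Transitions: 11. Transversions: 13.
R = 11/13 = 0.846153… ≈ 0.85 (to 2 d.p.).

0.85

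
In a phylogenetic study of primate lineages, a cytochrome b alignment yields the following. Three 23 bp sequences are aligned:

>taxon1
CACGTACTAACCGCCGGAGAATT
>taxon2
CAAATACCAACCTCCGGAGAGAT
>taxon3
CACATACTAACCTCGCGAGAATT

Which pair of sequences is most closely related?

taxon1 and taxon3

taxon1–taxon2: 6/23 differ, p = 0.261, d = 0.321.
taxon1–taxon3: 4/23 differ, p = 0.174, d = 0.198.
taxon2–taxon3: 6/23 differ, p = 0.261, d = 0.321.
The smallest distance is between taxon1 and taxon3.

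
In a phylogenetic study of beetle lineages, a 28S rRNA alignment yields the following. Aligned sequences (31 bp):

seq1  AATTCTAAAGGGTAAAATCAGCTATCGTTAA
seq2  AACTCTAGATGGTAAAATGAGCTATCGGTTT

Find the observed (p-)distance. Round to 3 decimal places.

0.226

The sequences differ at 7 of 31 positions (sites 3, 8, 10, 19, 28, 30, 31).
p = 7/31 = 0.225806… ≈ 0.226 (to 3 d.p.).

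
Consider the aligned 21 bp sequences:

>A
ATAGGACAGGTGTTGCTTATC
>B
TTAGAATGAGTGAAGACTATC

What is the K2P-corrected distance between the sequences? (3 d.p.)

0.669

Of 21 sites, 5 differences are transitions and 4 are transversions, so P = 5/21 ≈ 0.238095 and Q = 4/21 ≈ 0.190476.
Under the Kimura two-parameter model, d = −½ ln(1 − 2P − Q) − ¼ ln(1 − 2Q).
1 − 2P − Q = 0.333334, giving −½ ln(0.333334) = 0.549305.
1 − 2Q = 0.619048, giving −¼ ln(0.619048) = 0.119893.
d = 0.549305 + 0.119893 = 0.669198.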